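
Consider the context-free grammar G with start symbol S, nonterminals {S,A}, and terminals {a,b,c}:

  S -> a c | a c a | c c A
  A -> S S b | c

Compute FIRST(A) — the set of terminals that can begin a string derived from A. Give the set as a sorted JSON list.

FIRST sets, iterate to fixpoint:
iter 1:
  A via A→c: +{c}
  S via S→a c: +{a}
  S via S→c c A: +{c}
  FIRST(S)={a,c}  FIRST(A)={c}
iter 2:
  A via A→S S b: +{a}
  FIRST(S)={a,c}  FIRST(A)={a,c}
iter 3: done
  FIRST(S)={a,c}  FIRST(A)={a,c}

FIRST(A) = ["a", "c"]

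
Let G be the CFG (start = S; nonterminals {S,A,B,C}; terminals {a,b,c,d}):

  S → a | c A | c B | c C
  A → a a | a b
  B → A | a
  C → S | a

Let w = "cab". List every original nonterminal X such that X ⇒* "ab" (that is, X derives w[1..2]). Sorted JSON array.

Convert to CNF:
  S -> T2 A | T2 B | T2 C | a
  A -> T0 T0 | T0 T1
  B -> T0 T0 | T0 T1 | a
  C -> T2 A | T2 B | T2 C | a
  T0 -> a
  T1 -> b
  T2 -> c

CYK fill, restricted to cells inside w[1..2]:
  [1..1]={B,C,S,T0}  "a"  orig:{B,C,S}
  [2..2]={T1}  "b"  orig:{}
  [1..2]={A,B}  "ab"

Original NTs in T[1,2] deriving "ab": ["A", "B"]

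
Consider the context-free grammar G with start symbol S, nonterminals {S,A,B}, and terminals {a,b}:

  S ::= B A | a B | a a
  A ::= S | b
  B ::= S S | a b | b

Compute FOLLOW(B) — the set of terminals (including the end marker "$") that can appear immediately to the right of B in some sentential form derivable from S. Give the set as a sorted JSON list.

FIRST sets, iterate to fixpoint:
pass 1:
  A via A→b: +{b}
  B via B→a b: +{a}
  B via B→b: +{b}
  S via S→B A: +{a,b}
  S: {a,b}  A: {b}  B: {a,b}
pass 2:
  A via A→S: +{a}
  S: {a,b}  A: {a,b}  B: {a,b}
pass 3: (stable)
  S: {a,b}  A: {a,b}  B: {a,b}

Compute FOLLOW by fixpoint:
initialize: $ ∈ FOLLOW(S)
round 1:
  B→S S: FOLLOW(S) ⊇ FIRST(S) = {a,b}; new: +{a,b}
  S→B A: FOLLOW(B) ⊇ FIRST(A) = {a,b}; new: +{a,b}
  S→B A: FOLLOW(A) ⊇ FOLLOW(S) ⊇ {$,a,b}; new: +{$,a,b}
  S→a B: FOLLOW(B) ⊇ FOLLOW(S) ⊇ {$,a,b}; new: +{$}
  S: {$,a,b}  A: {$,a,b}  B: {$,a,b}
round 2: — fixpoint
  S: {$,a,b}  A: {$,a,b}  B: {$,a,b}

FOLLOW(B) = ["$", "a", "b"]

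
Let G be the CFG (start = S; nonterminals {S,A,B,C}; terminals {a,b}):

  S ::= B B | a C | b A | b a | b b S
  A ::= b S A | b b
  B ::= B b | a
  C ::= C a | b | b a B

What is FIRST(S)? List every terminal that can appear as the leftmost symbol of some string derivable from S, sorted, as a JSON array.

Compute FIRST by fixpoint:
[1]
  A via A→b S A: +{b}
  B via B→a: +{a}
  C via C→b: +{b}
  S via S→B B: +{a}
  S via S→b A: +{b}
  S: {a,b}  A: {b}  B: {a}  C: {b}
[2] done
  S: {a,b}  A: {b}  B: {a}  C: {b}

FIRST(S) = ["a", "b"]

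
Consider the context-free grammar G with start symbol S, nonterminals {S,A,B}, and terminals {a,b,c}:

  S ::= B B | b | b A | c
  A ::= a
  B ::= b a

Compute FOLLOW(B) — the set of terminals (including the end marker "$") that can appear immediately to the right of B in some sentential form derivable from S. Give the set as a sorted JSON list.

FIRST iteration:
[1]
  A via A→a: +{a}
  B via B→b a: +{b}
  S via S→B B: +{b}
  S via S→c: +{c}
  FIRST[S]={b,c}  FIRST[A]={a}  FIRST[B]={b}
[2] — fixpoint
  FIRST[S]={b,c}  FIRST[A]={a}  FIRST[B]={b}

FOLLOW iteration:
FOLLOW(S) := {$}
round 1:
  S→B B: FOLLOW(B) ⊇ FIRST(B) = {b}; new: +{b}
  S→B B: FOLLOW(B) ⊇ FOLLOW(S) ⊇ {$}; new: +{$}
  S→b A: FOLLOW(A) ⊇ FOLLOW(S) ⊇ {$}; new: +{$}
  FOLLOW[S]={$}  FOLLOW[A]={$}  FOLLOW[B]={$,b}
round 2: done
  FOLLOW[S]={$}  FOLLOW[A]={$}  FOLLOW[B]={$,b}

FOLLOW(B) = ["$", "b"]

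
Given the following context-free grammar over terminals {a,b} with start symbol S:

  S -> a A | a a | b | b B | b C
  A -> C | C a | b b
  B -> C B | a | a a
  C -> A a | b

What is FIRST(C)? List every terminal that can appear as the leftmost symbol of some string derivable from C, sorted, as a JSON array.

FIRST iteration:
iter 1:
  A via A→b b: +{b}
  B via B→a: +{a}
  C via C→A a: +{b}
  S via S→a A: +{a}
  S via S→b: +{b}
  FIRST[S]={a,b}  FIRST[A]={b}  FIRST[B]={a}  FIRST[C]={b}
iter 2:
  B via B→C B: +{b}
  FIRST[S]={a,b}  FIRST[A]={b}  FIRST[B]={a,b}  FIRST[C]={b}
iter 3: — fixpoint
  FIRST[S]={a,b}  FIRST[A]={b}  FIRST[B]={a,b}  FIRST[C]={b}

FIRST(C) = ["b"]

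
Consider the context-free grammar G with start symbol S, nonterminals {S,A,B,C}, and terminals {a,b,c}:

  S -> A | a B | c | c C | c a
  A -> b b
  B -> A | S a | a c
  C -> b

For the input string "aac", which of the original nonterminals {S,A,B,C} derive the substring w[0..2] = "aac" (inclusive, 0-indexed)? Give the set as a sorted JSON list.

CNF form of G:
  S -> T0 T0 | T1 B | T2 C | T2 T1 | c
  A -> T0 T0
  B -> S T1 | T0 T0 | T1 T2
  C -> b
  T0 -> b
  T1 -> a
  T2 -> c

CYK fill (cells [i..j] with 0 ≤ i ≤ j ≤ 2 only):
  T[0,0] 'a' = {T1}  orig:{}
  T[1,1] 'a' = {T1}  orig:{}
  T[2,2] 'c' = {S,T2}  orig:{S}
  T[0,1] 'aa' = ∅
  T[1,2] 'ac' = {B}
  T[0,2] 'aac' = {S}

Original NTs in T[0,2] deriving "aac": ["S"]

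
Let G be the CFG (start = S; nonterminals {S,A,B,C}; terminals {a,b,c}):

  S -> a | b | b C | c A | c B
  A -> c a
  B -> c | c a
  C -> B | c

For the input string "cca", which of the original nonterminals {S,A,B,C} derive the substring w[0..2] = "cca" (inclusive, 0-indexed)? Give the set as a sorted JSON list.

Convert to CNF:
  S -> T0 A | T0 B | T2 C | a | b
  A -> T0 T1
  B -> T0 T1 | c
  C -> T0 T1 | c
  T0 -> c
  T1 -> a
  T2 -> b

CYK table (by increasing span), restricted to cells inside w[0..2]:
  T[0,0] 'c' = {B,C,T0}  orig:{B,C}
  T[1,1] 'c' = {B,C,T0}  orig:{B,C}
  T[2,2] 'a' = {S,T1}  orig:{S}
  T[0,1] 'cc' = {S}
  T[1,2] 'ca' = {A,B,C}
  T[0,2] 'cca' = {S}

Original NTs in T[0,2] deriving "cca": ["S"]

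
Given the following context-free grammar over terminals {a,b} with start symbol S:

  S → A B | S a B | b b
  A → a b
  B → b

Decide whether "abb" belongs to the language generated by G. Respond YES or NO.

Convert to CNF:
  S -> A B | S X2 | T1 T1
  A -> T0 T1
  B -> b
  T0 -> a
  T1 -> b
  X2 -> T0 B

Fill CYK table bottom-up:
  T[0,0] 'a' = {T0}  orig:{}
  T[1,1] 'b' = {B,T1}  orig:{B}
  T[2,2] 'b' = {B,T1}  orig:{B}
  T[0,1] 'ab' = {A,X2}  orig:{A}
  T[1,2] 'bb' = {S}
  T[0,2] 'abb' = {S}

S ∈ T[0,2] ⇒ YES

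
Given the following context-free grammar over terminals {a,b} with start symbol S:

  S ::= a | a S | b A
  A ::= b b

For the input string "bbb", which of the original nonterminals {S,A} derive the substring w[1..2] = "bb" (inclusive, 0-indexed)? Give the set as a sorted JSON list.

Convert to CNF:
  S -> T0 A | T1 S | a
  A -> T0 T0
  T0 -> b
  T1 -> a

CYK table (by increasing span) — only the sub-triangle for w[1..2]:
  T[1,1] 'b' = {T0}  orig:{}
  T[2,2] 'b' = {T0}  orig:{}
  T[1,2] 'bb' = {A}

Original NTs in T[1,2] deriving "bb": ["A"]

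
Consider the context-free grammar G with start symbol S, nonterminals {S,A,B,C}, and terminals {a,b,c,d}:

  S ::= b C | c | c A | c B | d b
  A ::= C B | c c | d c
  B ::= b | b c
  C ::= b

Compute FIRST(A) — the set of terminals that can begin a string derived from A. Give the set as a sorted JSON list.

FIRST sets, iterate to fixpoint:
pass 1:
  A via A→c c: +{c}
  A via A→d c: +{d}
  B via B→b: +{b}
  C via C→b: +{b}
  S via S→b C: +{b}
  S via S→c: +{c}
  S via S→d b: +{d}
  FIRST[S]={b,c,d}  FIRST[A]={c,d}  FIRST[B]={b}  FIRST[C]={b}
pass 2:
  A via A→C B: +{b}
  FIRST[S]={b,c,d}  FIRST[A]={b,c,d}  FIRST[B]={b}  FIRST[C]={b}
pass 3: (stable)
  FIRST[S]={b,c,d}  FIRST[A]={b,c,d}  FIRST[B]={b}  FIRST[C]={b}

FIRST(A) = ["b", "c", "d"]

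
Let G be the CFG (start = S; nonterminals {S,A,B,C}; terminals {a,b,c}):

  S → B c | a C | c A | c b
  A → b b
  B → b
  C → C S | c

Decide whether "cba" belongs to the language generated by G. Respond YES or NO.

Convert to CNF:
  S -> B T1 | T1 A | T1 T0 | T2 C
  A -> T0 T0
  B -> b
  C -> C S | c
  T0 -> b
  T1 -> c
  T2 -> a

CYK fill:
  cell(0,0) c: {C,T1}  orig:{C}
  cell(1,1) b: {B,T0}  orig:{B}
  cell(2,2) a: {T2}  orig:{}
  cell(0,1) cb: {S}
  cell(1,2) ba: ∅
  cell(0,2) cba: ∅

S ∉ T[0,2] ⇒ NO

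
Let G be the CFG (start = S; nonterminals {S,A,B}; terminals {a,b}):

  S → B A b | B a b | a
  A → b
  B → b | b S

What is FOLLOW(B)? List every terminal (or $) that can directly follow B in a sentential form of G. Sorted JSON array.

FIRST iteration:
[1]
  A via A→b: +{b}
  B via B→b: +{b}
  S via S→B A b: +{b}
  S via S→a: +{a}
  S: {a,b}  A: {b}  B: {b}
[2] — fixpoint
  S: {a,b}  A: {b}  B: {b}

FOLLOW iteration:
seed FOLLOW(S) with $
[1]
  S→B A b: FOLLOW(B) ⊇ FIRST(A) = {b}; new: +{b}
  S→B A b: FOLLOW(A) ⊇ FIRST(b) = {b}; new: +{b}
  S→B a b: FOLLOW(B) ⊇ FIRST(a) = {a}; new: +{a}
  FOLLOW[S]={$}  FOLLOW[A]={b}  FOLLOW[B]={a,b}
[2]
  B→b S: FOLLOW(S) ⊇ FOLLOW(B) ⊇ {a,b}; new: +{a,b}
  FOLLOW[S]={$,a,b}  FOLLOW[A]={b}  FOLLOW[B]={a,b}
[3] (no change)
  FOLLOW[S]={$,a,b}  FOLLOW[A]={b}  FOLLOW[B]={a,b}

FOLLOW(B) = ["a", "b"]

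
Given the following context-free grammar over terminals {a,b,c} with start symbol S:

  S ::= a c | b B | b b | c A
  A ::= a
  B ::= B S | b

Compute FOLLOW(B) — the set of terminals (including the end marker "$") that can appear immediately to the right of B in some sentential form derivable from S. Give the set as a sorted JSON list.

FIRST sets, iterate to fixpoint:
[1]
  A via A→a: +{a}
  B via B→b: +{b}
  S via S→a c: +{a}
  S via S→b B: +{b}
  S via S→c A: +{c}
  FIRST(S)={a,b,c}  FIRST(A)={a}  FIRST(B)={b}
[2] done
  FIRST(S)={a,b,c}  FIRST(A)={a}  FIRST(B)={b}

FOLLOW sets:
seed FOLLOW(S) with $
round 1:
  B→B S: FOLLOW(B) ⊇ FIRST(S) = {a,b,c}; new: +{a,b,c}
  B→B S: FOLLOW(S) ⊇ FOLLOW(B) ⊇ {a,b,c}; new: +{a,b,c}
  S→b B: FOLLOW(B) ⊇ FOLLOW(S) ⊇ {$,a,b,c}; new: +{$}
  S→c A: FOLLOW(A) ⊇ FOLLOW(S) ⊇ {$,a,b,c}; new: +{$,a,b,c}
  S: {$,a,b,c}  A: {$,a,b,c}  B: {$,a,b,c}
round 2: done
  S: {$,a,b,c}  A: {$,a,b,c}  B: {$,a,b,c}

FOLLOW(B) = ["$", "a", "b", "c"]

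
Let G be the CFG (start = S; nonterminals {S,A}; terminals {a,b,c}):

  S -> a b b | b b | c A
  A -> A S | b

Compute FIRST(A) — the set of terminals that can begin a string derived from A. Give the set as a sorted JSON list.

FIRST iteration:
pass 1:
  A via A→b: +{b}
  S via S→a b b: +{a}
  S via S→b b: +{b}
  S via S→c A: +{c}
  FIRST[S]={a,b,c}  FIRST[A]={b}
pass 2: done
  FIRST[S]={a,b,c}  FIRST[A]={b}

FIRST(A) = ["b"]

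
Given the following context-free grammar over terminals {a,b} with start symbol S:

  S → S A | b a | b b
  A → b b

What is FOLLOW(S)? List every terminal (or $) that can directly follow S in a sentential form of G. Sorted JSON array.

Compute FIRST by fixpoint:
pass 1:
  A via A→b b: +{b}
  S via S→b a: +{b}
  FIRST(S)={b}  FIRST(A)={b}
pass 2: done
  FIRST(S)={b}  FIRST(A)={b}

Compute FOLLOW by fixpoint:
FOLLOW(S) := {$}
iter 1:
  S→S A: FOLLOW(S) ⊇ FIRST(A) = {b}; new: +{b}
  S→S A: FOLLOW(A) ⊇ FOLLOW(S) ⊇ {$,b}; new: +{$,b}
  FOLLOW[S]={$,b}  FOLLOW[A]={$,b}
iter 2: (no change)
  FOLLOW[S]={$,b}  FOLLOW[A]={$,b}

FOLLOW(S) = ["$", "b"]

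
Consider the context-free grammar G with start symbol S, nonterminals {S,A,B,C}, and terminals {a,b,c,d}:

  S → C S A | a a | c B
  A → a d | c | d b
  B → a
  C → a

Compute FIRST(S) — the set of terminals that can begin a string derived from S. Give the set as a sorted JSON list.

FIRST iteration:
round 1:
  A via A→a d: +{a}
  A via A→c: +{c}
  A via A→d b: +{d}
  B via B→a: +{a}
  C via C→a: +{a}
  S via S→C S A: +{a}
  S via S→c B: +{c}
  FIRST[S]={a,c}  FIRST[A]={a,c,d}  FIRST[B]={a}  FIRST[C]={a}
round 2: — fixpoint
  FIRST[S]={a,c}  FIRST[A]={a,c,d}  FIRST[B]={a}  FIRST[C]={a}

FIRST(S) = ["a", "c"]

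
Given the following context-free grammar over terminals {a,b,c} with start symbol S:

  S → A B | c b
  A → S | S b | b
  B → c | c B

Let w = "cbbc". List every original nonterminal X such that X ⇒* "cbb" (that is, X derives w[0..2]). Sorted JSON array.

CNF form of G:
  S -> A B | T1 T0
  A -> A B | S T0 | T1 T0 | b
  B -> T1 B | c
  T0 -> b
  T1 -> c

Fill CYK table bottom-up, restricted to cells inside w[0..2]:
  cell(0,0) c: {B,T1}  orig:{B}
  cell(1,1) b: {A,T0}  orig:{A}
  cell(2,2) b: {A,T0}  orig:{A}
  cell(0,1) cb: {A,S}
  cell(1,2) bb: ∅
  cell(0,2) cbb: {A}

Original NTs in T[0,2] deriving "cbb": ["A"]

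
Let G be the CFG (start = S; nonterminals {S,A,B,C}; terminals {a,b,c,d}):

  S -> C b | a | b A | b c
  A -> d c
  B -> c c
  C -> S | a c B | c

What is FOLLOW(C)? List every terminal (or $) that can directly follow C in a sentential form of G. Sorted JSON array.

Compute FIRST by fixpoint:
iter 1:
  A via A→d c: +{d}
  B via B→c c: +{c}
  C via C→a c B: +{a}
  C via C→c: +{c}
  S via S→C b: +{a,c}
  S via S→b A: +{b}
  FIRST[S]={a,b,c}  FIRST[A]={d}  FIRST[B]={c}  FIRST[C]={a,c}
iter 2:
  C via C→S: +{b}
  FIRST[S]={a,b,c}  FIRST[A]={d}  FIRST[B]={c}  FIRST[C]={a,b,c}
iter 3: (stable)
  FIRST[S]={a,b,c}  FIRST[A]={d}  FIRST[B]={c}  FIRST[C]={a,b,c}

FOLLOW sets:
initialize: $ ∈ FOLLOW(S)
iter 1:
  S→C b: FOLLOW(C) ⊇ FIRST(b) = {b}; new: +{b}
  S→b A: FOLLOW(A) ⊇ FOLLOW(S) ⊇ {$}; new: +{$}
  FOLLOW[S]={$}  FOLLOW[A]={$}  FOLLOW[B]={}  FOLLOW[C]={b}
iter 2:
  C→S: FOLLOW(S) ⊇ FOLLOW(C) ⊇ {b}; new: +{b}
  C→a c B: FOLLOW(B) ⊇ FOLLOW(C) ⊇ {b}; new: +{b}
  S→b A: FOLLOW(A) ⊇ FOLLOW(S) ⊇ {$,b}; new: +{b}
  FOLLOW[S]={$,b}  FOLLOW[A]={$,b}  FOLLOW[B]={b}  FOLLOW[C]={b}
iter 3: done
  FOLLOW[S]={$,b}  FOLLOW[A]={$,b}  FOLLOW[B]={b}  FOLLOW[C]={b}

FOLLOW(C) = ["b"]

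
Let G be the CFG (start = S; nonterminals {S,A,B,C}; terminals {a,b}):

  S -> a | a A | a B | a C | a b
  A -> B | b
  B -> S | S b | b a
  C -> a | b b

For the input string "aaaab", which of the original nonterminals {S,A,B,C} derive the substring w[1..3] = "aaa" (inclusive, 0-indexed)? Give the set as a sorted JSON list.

Convert to CNF:
  S -> T1 A | T1 B | T1 C | T1 T0 | a
  A -> S T0 | T0 T1 | T1 A | T1 B | T1 C | T1 T0 | a | b
  B -> S T0 | T0 T1 | T1 A | T1 B | T1 C | T1 T0 | a
  C -> T0 T0 | a
  T0 -> b
  T1 -> a

CYK fill (cells [i..j] with 1 ≤ i ≤ j ≤ 3 only):
  cell(1,1) a: {A,B,C,S,T1}  orig:{A,B,C,S}
  cell(2,2) a: {A,B,C,S,T1}  orig:{A,B,C,S}
  cell(3,3) a: {A,B,C,S,T1}  orig:{A,B,C,S}
  cell(1,2) aa: {A,B,S}
  cell(2,3) aa: {A,B,S}
  cell(1,3) aaa: {A,B,S}

Original NTs in T[1,3] deriving "aaa": ["A", "B", "S"]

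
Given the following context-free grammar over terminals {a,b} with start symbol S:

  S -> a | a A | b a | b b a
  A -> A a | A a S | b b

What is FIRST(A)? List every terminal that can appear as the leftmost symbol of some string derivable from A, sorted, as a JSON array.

Compute FIRST by fixpoint:
pass 1:
  A via A→b b: +{b}
  S via S→a: +{a}
  S via S→b a: +{b}
  FIRST(S)={a,b}  FIRST(A)={b}
pass 2: (stable)
  FIRST(S)={a,b}  FIRST(A)={b}

FIRST(A) = ["b"]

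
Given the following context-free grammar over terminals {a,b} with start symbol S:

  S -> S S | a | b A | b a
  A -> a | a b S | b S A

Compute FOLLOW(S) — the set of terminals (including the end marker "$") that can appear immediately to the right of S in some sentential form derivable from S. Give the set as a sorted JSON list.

FIRST iteration:
round 1:
  A via A→a: +{a}
  A via A→b S A: +{b}
  S via S→a: +{a}
  S via S→b A: +{b}
  FIRST(S)={a,b}  FIRST(A)={a,b}
round 2: — fixpoint
  FIRST(S)={a,b}  FIRST(A)={a,b}

FOLLOW sets:
seed FOLLOW(S) with $
iter 1:
  A→b S A: FOLLOW(S) ⊇ FIRST(A) = {a,b}; new: +{a,b}
  S→b A: FOLLOW(A) ⊇ FOLLOW(S) ⊇ {$,a,b}; new: +{$,a,b}
  FOLLOW[S]={$,a,b}  FOLLOW[A]={$,a,b}
iter 2: done
  FOLLOW[S]={$,a,b}  FOLLOW[A]={$,a,b}

FOLLOW(S) = ["$", "a", "b"]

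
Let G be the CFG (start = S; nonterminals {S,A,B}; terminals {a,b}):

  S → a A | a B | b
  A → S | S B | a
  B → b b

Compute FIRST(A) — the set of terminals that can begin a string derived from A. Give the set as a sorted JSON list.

FIRST sets, iterate to fixpoint:
iter 1:
  A via A→a: +{a}
  B via B→b b: +{b}
  S via S→a A: +{a}
  S via S→b: +{b}
  FIRST(S)={a,b}  FIRST(A)={a}  FIRST(B)={b}
iter 2:
  A via A→S: +{b}
  FIRST(S)={a,b}  FIRST(A)={a,b}  FIRST(B)={b}
iter 3: (no change)
  FIRST(S)={a,b}  FIRST(A)={a,b}  FIRST(B)={b}

FIRST(A) = ["a", "b"]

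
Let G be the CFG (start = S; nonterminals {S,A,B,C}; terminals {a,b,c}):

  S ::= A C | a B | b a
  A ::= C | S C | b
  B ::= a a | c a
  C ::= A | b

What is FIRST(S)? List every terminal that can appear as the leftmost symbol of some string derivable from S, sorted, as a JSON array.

Compute FIRST by fixpoint:
[1]
  A via A→b: +{b}
  B via B→a a: +{a}
  B via B→c a: +{c}
  C via C→A: +{b}
  S via S→A C: +{b}
  S via S→a B: +{a}
  FIRST[S]={a,b}  FIRST[A]={b}  FIRST[B]={a,c}  FIRST[C]={b}
[2]
  A via A→S C: +{a}
  C via C→A: +{a}
  FIRST[S]={a,b}  FIRST[A]={a,b}  FIRST[B]={a,c}  FIRST[C]={a,b}
[3] (stable)
  FIRST[S]={a,b}  FIRST[A]={a,b}  FIRST[B]={a,c}  FIRST[C]={a,b}

FIRST(S) = ["a", "b"]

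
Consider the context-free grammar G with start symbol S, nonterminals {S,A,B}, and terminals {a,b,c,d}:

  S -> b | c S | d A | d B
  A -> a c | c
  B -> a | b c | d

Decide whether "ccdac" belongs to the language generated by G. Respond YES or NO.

Convert to CNF:
  S -> T1 S | T3 A | T3 B | b
  A -> T0 T1 | c
  B -> T2 T1 | a | d
  T0 -> a
  T1 -> c
  T2 -> b
  T3 -> d

CYK table (by increasing span):
  [0..0]={A,T1}  "c"  orig:{A}
  [1..1]={A,T1}  "c"  orig:{A}
  [2..2]={B,T3}  "d"  orig:{B}
  [3..3]={B,T0}  "a"  orig:{B}
  [4..4]={A,T1}  "c"  orig:{A}
  [0..1]=∅  "cc"
  [1..2]=∅  "cd"
  [2..3]={S}  "da"
  [3..4]={A}  "ac"
  [0..2]=∅  "ccd"
  [1..3]={S}  "cda"
  [2..4]={S}  "dac"
  [0..3]={S}  "ccda"
  [1..4]={S}  "cdac"
  [0..4]={S}  "ccdac"

S ∈ T[0,4] ⇒ YES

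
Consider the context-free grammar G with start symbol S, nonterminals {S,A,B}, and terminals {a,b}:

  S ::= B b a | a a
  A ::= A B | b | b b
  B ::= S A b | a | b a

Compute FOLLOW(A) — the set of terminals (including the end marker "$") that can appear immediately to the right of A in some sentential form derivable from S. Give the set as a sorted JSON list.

FIRST iteration:
[1]
  A via A→b: +{b}
  B via B→a: +{a}
  B via B→b a: +{b}
  S via S→B b a: +{a,b}
  S: {a,b}  A: {b}  B: {a,b}
[2] (no change)
  S: {a,b}  A: {b}  B: {a,b}

Compute FOLLOW by fixpoint:
FOLLOW(S) := {$}
round 1:
  A→A B: FOLLOW(A) ⊇ FIRST(B) = {a,b}; new: +{a,b}
  A→A B: FOLLOW(B) ⊇ FOLLOW(A) ⊇ {a,b}; new: +{a,b}
  B→S A b: FOLLOW(S) ⊇ FIRST(A) = {b}; new: +{b}
  S: {$,b}  A: {a,b}  B: {a,b}
round 2: (no change)
  S: {$,b}  A: {a,b}  B: {a,b}

FOLLOW(A) = ["a", "b"]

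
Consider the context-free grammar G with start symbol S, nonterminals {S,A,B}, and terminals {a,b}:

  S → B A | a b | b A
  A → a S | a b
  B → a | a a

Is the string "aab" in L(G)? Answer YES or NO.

CNF form of G:
  S -> B A | T0 T1 | T1 A
  A -> T0 S | T0 T1
  B -> T0 T0 | a
  T0 -> a
  T1 -> b

CYK table (by increasing span):
  cell(0,0) a: {B,T0}  orig:{B}
  cell(1,1) a: {B,T0}  orig:{B}
  cell(2,2) b: {T1}  orig:{}
  cell(0,1) aa: {B}
  cell(1,2) ab: {A,S}
  cell(0,2) aab: {A,S}

S ∈ T[0,2] ⇒ YES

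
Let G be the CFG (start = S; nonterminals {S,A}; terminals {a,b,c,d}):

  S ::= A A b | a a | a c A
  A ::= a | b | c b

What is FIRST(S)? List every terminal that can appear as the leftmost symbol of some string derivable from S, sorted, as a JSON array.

FIRST iteration:
round 1:
  A via A→a: +{a}
  A via A→b: +{b}
  A via A→c b: +{c}
  S via S→A A b: +{a,b,c}
  FIRST[S]={a,b,c}  FIRST[A]={a,b,c}
round 2: (stable)
  FIRST[S]={a,b,c}  FIRST[A]={a,b,c}

FIRST(S) = ["a", "b", "c"]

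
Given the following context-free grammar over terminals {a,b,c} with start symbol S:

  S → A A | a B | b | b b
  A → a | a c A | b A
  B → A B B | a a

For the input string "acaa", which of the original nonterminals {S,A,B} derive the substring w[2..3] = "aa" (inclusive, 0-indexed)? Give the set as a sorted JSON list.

Convert to CNF:
  S -> A A | T0 B | T2 T2 | b
  A -> T0 X3 | T2 A | a
  B -> A X4 | T0 T0
  T0 -> a
  T1 -> c
  T2 -> b
  X3 -> T1 A
  X4 -> B B

CYK fill (cells [i..j] with 2 ≤ i ≤ j ≤ 3 only):
  [2..2]={A,T0}  "a"  orig:{A}
  [3..3]={A,T0}  "a"  orig:{A}
  [2..3]={B,S}  "aa"

Original NTs in T[2,3] deriving "aa": ["B", "S"]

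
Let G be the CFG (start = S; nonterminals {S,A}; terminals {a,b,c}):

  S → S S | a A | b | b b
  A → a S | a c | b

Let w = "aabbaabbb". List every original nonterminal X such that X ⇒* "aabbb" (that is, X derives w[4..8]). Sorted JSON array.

Convert to CNF:
  S -> S S | T0 A | T2 T2 | b
  A -> T0 S | T0 T1 | b
  T0 -> a
  T1 -> c
  T2 -> b

Fill CYK table bottom-up (cells [i..j] with 4 ≤ i ≤ j ≤ 8 only):
  [4..4]={T0}  "a"  orig:{}
  [5..5]={T0}  "a"  orig:{}
  [6..6]={A,S,T2}  "b"  orig:{A,S}
  [7..7]={A,S,T2}  "b"  orig:{A,S}
  [8..8]={A,S,T2}  "b"  orig:{A,S}
  [4..5]=∅  "aa"
  [5..6]={A,S}  "ab"
  [6..7]={S}  "bb"
  [7..8]={S}  "bb"
  [4..6]={A,S}  "aab"
  [5..7]={A,S}  "abb"
  [6..8]={S}  "bbb"
  [4..7]={A,S}  "aabb"
  [5..8]={A,S}  "abbb"
  [4..8]={A,S}  "aabbb"

Original NTs in T[4,8] deriving "aabbb": ["A", "S"]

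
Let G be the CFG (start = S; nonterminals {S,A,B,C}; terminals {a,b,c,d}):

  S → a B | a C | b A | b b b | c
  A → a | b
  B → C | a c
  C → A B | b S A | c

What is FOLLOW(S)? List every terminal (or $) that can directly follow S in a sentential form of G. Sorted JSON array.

FIRST iteration:
[1]
  A via A→a: +{a}
  A via A→b: +{b}
  B via B→a c: +{a}
  C via C→A B: +{a,b}
  C via C→c: +{c}
  S via S→a B: +{a}
  S via S→b A: +{b}
  S via S→c: +{c}
  FIRST[S]={a,b,c}  FIRST[A]={a,b}  FIRST[B]={a}  FIRST[C]={a,b,c}
[2]
  B via B→C: +{b,c}
  FIRST[S]={a,b,c}  FIRST[A]={a,b}  FIRST[B]={a,b,c}  FIRST[C]={a,b,c}
[3] done
  FIRST[S]={a,b,c}  FIRST[A]={a,b}  FIRST[B]={a,b,c}  FIRST[C]={a,b,c}

FOLLOW iteration:
initialize: $ ∈ FOLLOW(S)
pass 1:
  C→A B: FOLLOW(A) ⊇ FIRST(B) = {a,b,c}; new: +{a,b,c}
  C→b S A: FOLLOW(S) ⊇ FIRST(A) = {a,b}; new: +{a,b}
  S→a B: FOLLOW(B) ⊇ FOLLOW(S) ⊇ {$,a,b}; new: +{$,a,b}
  S→a C: FOLLOW(C) ⊇ FOLLOW(S) ⊇ {$,a,b}; new: +{$,a,b}
  S→b A: FOLLOW(A) ⊇ FOLLOW(S) ⊇ {$,a,b}; new: +{$}
  FOLLOW[S]={$,a,b}  FOLLOW[A]={$,a,b,c}  FOLLOW[B]={$,a,b}  FOLLOW[C]={$,a,b}
pass 2: done
  FOLLOW[S]={$,a,b}  FOLLOW[A]={$,a,b,c}  FOLLOW[B]={$,a,b}  FOLLOW[C]={$,a,b}

FOLLOW(S) = ["$", "a", "b"]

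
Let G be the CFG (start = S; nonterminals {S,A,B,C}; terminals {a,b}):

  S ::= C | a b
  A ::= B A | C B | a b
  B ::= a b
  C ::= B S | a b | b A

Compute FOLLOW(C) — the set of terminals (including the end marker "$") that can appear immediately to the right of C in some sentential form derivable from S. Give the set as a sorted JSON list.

Compute FIRST by fixpoint:
pass 1:
  A via A→a b: +{a}
  B via B→a b: +{a}
  C via C→B S: +{a}
  C via C→b A: +{b}
  S via S→C: +{a,b}
  FIRST(S)={a,b}  FIRST(A)={a}  FIRST(B)={a}  FIRST(C)={a,b}
pass 2:
  A via A→C B: +{b}
  FIRST(S)={a,b}  FIRST(A)={a,b}  FIRST(B)={a}  FIRST(C)={a,b}
pass 3: — fixpoint
  FIRST(S)={a,b}  FIRST(A)={a,b}  FIRST(B)={a}  FIRST(C)={a,b}

FOLLOW sets:
FOLLOW(S) := {$}
round 1:
  A→B A: FOLLOW(B) ⊇ FIRST(A) = {a,b}; new: +{a,b}
  A→C B: FOLLOW(C) ⊇ FIRST(B) = {a}; new: +{a}
  C→B S: FOLLOW(S) ⊇ FOLLOW(C) ⊇ {a}; new: +{a}
  C→b A: FOLLOW(A) ⊇ FOLLOW(C) ⊇ {a}; new: +{a}
  S→C: FOLLOW(C) ⊇ FOLLOW(S) ⊇ {$,a}; new: +{$}
  S: {$,a}  A: {a}  B: {a,b}  C: {$,a}
round 2:
  C→b A: FOLLOW(A) ⊇ FOLLOW(C) ⊇ {$,a}; new: +{$}
  S: {$,a}  A: {$,a}  B: {a,b}  C: {$,a}
round 3:
  A→C B: FOLLOW(B) ⊇ FOLLOW(A) ⊇ {$,a}; new: +{$}
  S: {$,a}  A: {$,a}  B: {$,a,b}  C: {$,a}
round 4: (no change)
  S: {$,a}  A: {$,a}  B: {$,a,b}  C: {$,a}

FOLLOW(C) = ["$", "a"]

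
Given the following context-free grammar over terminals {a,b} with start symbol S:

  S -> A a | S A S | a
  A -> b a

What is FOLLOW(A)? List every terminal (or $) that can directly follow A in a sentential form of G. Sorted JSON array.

FIRST sets, iterate to fixpoint:
round 1:
  A via A→b a: +{b}
  S via S→A a: +{b}
  S via S→a: +{a}
  S: {a,b}  A: {b}
round 2: (stable)
  S: {a,b}  A: {b}

FOLLOW iteration:
seed FOLLOW(S) with $
round 1:
  S→A a: FOLLOW(A) ⊇ FIRST(a) = {a}; new: +{a}
  S→S A S: FOLLOW(S) ⊇ FIRST(A) = {b}; new: +{b}
  S→S A S: FOLLOW(A) ⊇ FIRST(S) = {a,b}; new: +{b}
  S: {$,b}  A: {a,b}
round 2: — fixpoint
  S: {$,b}  A: {a,b}

FOLLOW(A) = ["a", "b"]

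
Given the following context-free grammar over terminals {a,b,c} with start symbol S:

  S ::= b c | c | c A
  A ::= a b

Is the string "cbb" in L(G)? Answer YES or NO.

CNF form of G:
  S -> T1 T2 | T2 A | c
  A -> T0 T1
  T0 -> a
  T1 -> b
  T2 -> c

Fill CYK table bottom-up:
  cell(0,0) c: {S,T2}  orig:{S}
  cell(1,1) b: {T1}  orig:{}
  cell(2,2) b: {T1}  orig:{}
  cell(0,1) cb: ∅
  cell(1,2) bb: ∅
  cell(0,2) cbb: ∅

S ∉ T[0,2] ⇒ NO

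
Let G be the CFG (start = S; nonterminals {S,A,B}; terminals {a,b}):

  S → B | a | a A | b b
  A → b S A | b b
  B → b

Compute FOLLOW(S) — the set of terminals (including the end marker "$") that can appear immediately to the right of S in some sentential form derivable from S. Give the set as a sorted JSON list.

Compute FIRST by fixpoint:
iter 1:
  A via A→b S A: +{b}
  B via B→b: +{b}
  S via S→B: +{b}
  S via S→a: +{a}
  FIRST(S)={a,b}  FIRST(A)={b}  FIRST(B)={b}
iter 2: (no change)
  FIRST(S)={a,b}  FIRST(A)={b}  FIRST(B)={b}

Compute FOLLOW by fixpoint:
seed FOLLOW(S) with $
iter 1:
  A→b S A: FOLLOW(S) ⊇ FIRST(A) = {b}; new: +{b}
  S→B: FOLLOW(B) ⊇ FOLLOW(S) ⊇ {$,b}; new: +{$,b}
  S→a A: FOLLOW(A) ⊇ FOLLOW(S) ⊇ {$,b}; new: +{$,b}
  FOLLOW(S)={$,b}  FOLLOW(A)={$,b}  FOLLOW(B)={$,b}
iter 2: (no change)
  FOLLOW(S)={$,b}  FOLLOW(A)={$,b}  FOLLOW(B)={$,b}

FOLLOW(S) = ["$", "b"]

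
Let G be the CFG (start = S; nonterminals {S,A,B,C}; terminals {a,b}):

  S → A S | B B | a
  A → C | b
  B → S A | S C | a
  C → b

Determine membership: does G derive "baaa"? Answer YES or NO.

CNF form of G:
  S -> A S | B B | a
  A -> b
  B -> S A | S C | a
  C -> b

CYK table (by increasing span):
  T[0,0] 'b' = {A,C}
  T[1,1] 'a' = {B,S}
  T[2,2] 'a' = {B,S}
  T[3,3] 'a' = {B,S}
  T[0,1] 'ba' = {S}
  T[1,2] 'aa' = {S}
  T[2,3] 'aa' = {S}
  T[0,2] 'baa' = {S}
  T[1,3] 'aaa' = ∅
  T[0,3] 'baaa' = ∅

S ∉ T[0,3] ⇒ NO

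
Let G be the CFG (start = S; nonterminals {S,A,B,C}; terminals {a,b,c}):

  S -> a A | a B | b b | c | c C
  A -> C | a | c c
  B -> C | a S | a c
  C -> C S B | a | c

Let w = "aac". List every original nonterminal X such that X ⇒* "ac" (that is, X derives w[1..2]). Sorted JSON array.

Convert to CNF:
  S -> T0 C | T1 A | T1 B | T2 T2 | c
  A -> C X3 | T0 T0 | a | c
  B -> C X4 | T1 S | T1 T0 | a | c
  C -> C X5 | a | c
  T0 -> c
  T1 -> a
  T2 -> b
  X3 -> S B
  X4 -> S B
  X5 -> S B

CYK fill, restricted to cells inside w[1..2]:
  T[1,1] 'a' = {A,B,C,T1}  orig:{A,B,C}
  T[2,2] 'c' = {A,B,C,S,T0}  orig:{A,B,C,S}
  T[1,2] 'ac' = {B,S}

Original NTs in T[1,2] deriving "ac": ["B", "S"]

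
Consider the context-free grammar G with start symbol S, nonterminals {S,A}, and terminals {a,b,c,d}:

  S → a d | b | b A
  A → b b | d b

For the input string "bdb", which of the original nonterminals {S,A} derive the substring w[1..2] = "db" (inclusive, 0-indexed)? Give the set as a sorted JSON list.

Convert to CNF:
  S -> T0 A | T2 T1 | b
  A -> T0 T0 | T1 T0
  T0 -> b
  T1 -> d
  T2 -> a

CYK fill — only the sub-triangle for w[1..2]:
  T[1,1] 'd' = {T1}  orig:{}
  T[2,2] 'b' = {S,T0}  orig:{S}
  T[1,2] 'db' = {A}

Original NTs in T[1,2] deriving "db": ["A"]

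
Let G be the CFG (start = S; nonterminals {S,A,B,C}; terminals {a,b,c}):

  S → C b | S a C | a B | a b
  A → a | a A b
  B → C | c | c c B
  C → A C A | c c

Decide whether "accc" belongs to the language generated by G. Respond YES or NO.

CNF form of G:
  S -> C T1 | S X7 | T0 B | T0 T1
  A -> T0 X3 | a
  B -> A X4 | T2 T2 | T2 X5 | c
  C -> A X6 | T2 T2
  T0 -> a
  T1 -> b
  T2 -> c
  X3 -> A T1
  X4 -> C A
  X5 -> T2 B
  X6 -> C A
  X7 -> T0 C

Fill CYK table bottom-up:
  T[0,0] 'a' = {A,T0}  orig:{A}
  T[1,1] 'c' = {B,T2}  orig:{B}
  T[2,2] 'c' = {B,T2}  orig:{B}
  T[3,3] 'c' = {B,T2}  orig:{B}
  T[0,1] 'ac' = {S}
  T[1,2] 'cc' = {B,C,X5}  orig:{B,C}
  T[2,3] 'cc' = {B,C,X5}  orig:{B,C}
  T[0,2] 'acc' = {S,X7}  orig:{S}
  T[1,3] 'ccc' = {B,X5}  orig:{B}
  T[0,3] 'accc' = {S}

S ∈ T[0,3] ⇒ YES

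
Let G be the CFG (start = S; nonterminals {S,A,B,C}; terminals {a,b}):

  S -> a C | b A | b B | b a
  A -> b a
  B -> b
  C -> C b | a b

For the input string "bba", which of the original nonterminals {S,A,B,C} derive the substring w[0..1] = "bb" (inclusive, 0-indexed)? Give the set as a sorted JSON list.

Convert to CNF:
  S -> T0 A | T0 B | T0 T1 | T1 C
  A -> T0 T1
  B -> b
  C -> C T0 | T1 T0
  T0 -> b
  T1 -> a

CYK fill, restricted to cells inside w[0..1]:
  cell(0,0) b: {B,T0}  orig:{B}
  cell(1,1) b: {B,T0}  orig:{B}
  cell(0,1) bb: {S}

Original NTs in T[0,1] deriving "bb": ["S"]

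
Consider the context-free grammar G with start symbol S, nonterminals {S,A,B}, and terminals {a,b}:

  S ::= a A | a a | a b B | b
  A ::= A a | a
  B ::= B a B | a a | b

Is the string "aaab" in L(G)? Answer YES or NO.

Convert to CNF:
  S -> T0 A | T0 T0 | T0 X3 | b
  A -> A T0 | a
  B -> B X2 | T0 T0 | b
  T0 -> a
  T1 -> b
  X2 -> T0 B
  X3 -> T1 B

Fill CYK table bottom-up:
  [0..0]={A,T0}  "a"  orig:{A}
  [1..1]={A,T0}  "a"  orig:{A}
  [2..2]={A,T0}  "a"  orig:{A}
  [3..3]={B,S,T1}  "b"  orig:{B,S}
  [0..1]={A,B,S}  "aa"
  [1..2]={A,B,S}  "aa"
  [2..3]={X2}  "ab"  orig:{}
  [0..2]={A,S,X2}  "aaa"  orig:{A,S}
  [1..3]=∅  "aab"
  [0..3]={B}  "aaab"

S ∉ T[0,3] ⇒ NO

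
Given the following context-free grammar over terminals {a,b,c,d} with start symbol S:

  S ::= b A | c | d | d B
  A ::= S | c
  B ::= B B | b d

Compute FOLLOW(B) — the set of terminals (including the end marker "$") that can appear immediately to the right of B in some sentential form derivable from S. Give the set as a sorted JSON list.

Compute FIRST by fixpoint:
round 1:
  A via A→c: +{c}
  B via B→b d: +{b}
  S via S→b A: +{b}
  S via S→c: +{c}
  S via S→d: +{d}
  S: {b,c,d}  A: {c}  B: {b}
round 2:
  A via A→S: +{b,d}
  S: {b,c,d}  A: {b,c,d}  B: {b}
round 3: (no change)
  S: {b,c,d}  A: {b,c,d}  B: {b}

Compute FOLLOW by fixpoint:
FOLLOW(S) := {$}
round 1:
  B→B B: FOLLOW(B) ⊇ FIRST(B) = {b}; new: +{b}
  S→b A: FOLLOW(A) ⊇ FOLLOW(S) ⊇ {$}; new: +{$}
  S→d B: FOLLOW(B) ⊇ FOLLOW(S) ⊇ {$}; new: +{$}
  S: {$}  A: {$}  B: {$,b}
round 2: (stable)
  S: {$}  A: {$}  B: {$,b}

FOLLOW(B) = ["$", "b"]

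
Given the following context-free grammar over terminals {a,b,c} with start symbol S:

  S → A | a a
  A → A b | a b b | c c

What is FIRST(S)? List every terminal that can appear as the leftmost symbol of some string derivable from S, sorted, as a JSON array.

FIRST iteration:
[1]
  A via A→a b b: +{a}
  A via A→c c: +{c}
  S via S→A: +{a,c}
  FIRST(S)={a,c}  FIRST(A)={a,c}
[2] done
  FIRST(S)={a,c}  FIRST(A)={a,c}

FIRST(S) = ["a", "c"]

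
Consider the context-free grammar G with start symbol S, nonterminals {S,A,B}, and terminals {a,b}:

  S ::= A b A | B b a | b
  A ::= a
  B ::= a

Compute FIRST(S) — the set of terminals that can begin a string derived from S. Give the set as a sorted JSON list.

Compute FIRST by fixpoint:
round 1:
  A via A→a: +{a}
  B via B→a: +{a}
  S via S→A b A: +{a}
  S via S→b: +{b}
  FIRST[S]={a,b}  FIRST[A]={a}  FIRST[B]={a}
round 2: — fixpoint
  FIRST[S]={a,b}  FIRST[A]={a}  FIRST[B]={a}

FIRST(S) = ["a", "b"]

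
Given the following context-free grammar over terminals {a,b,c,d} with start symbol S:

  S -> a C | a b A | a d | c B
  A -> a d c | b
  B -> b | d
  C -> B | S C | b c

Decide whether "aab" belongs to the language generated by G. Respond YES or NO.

CNF form of G:
  S -> T0 C | T0 T1 | T0 X5 | T2 B
  A -> T0 X4 | b
  B -> b | d
  C -> S C | T3 T2 | b | d
  T0 -> a
  T1 -> d
  T2 -> c
  T3 -> b
  X4 -> T1 T2
  X5 -> T3 A

CYK table (by increasing span):
  [0..0]={T0}  "a"  orig:{}
  [1..1]={T0}  "a"  orig:{}
  [2..2]={A,B,C,T3}  "b"  orig:{A,B,C}
  [0..1]=∅  "aa"
  [1..2]={S}  "ab"
  [0..2]=∅  "aab"

S ∉ T[0,2] ⇒ NO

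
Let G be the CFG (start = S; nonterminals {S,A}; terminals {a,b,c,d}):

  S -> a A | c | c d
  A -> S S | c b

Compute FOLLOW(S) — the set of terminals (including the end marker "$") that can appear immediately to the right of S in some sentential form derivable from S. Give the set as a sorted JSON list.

FIRST iteration:
pass 1:
  A via A→c b: +{c}
  S via S→a A: +{a}
  S via S→c: +{c}
  S: {a,c}  A: {c}
pass 2:
  A via A→S S: +{a}
  S: {a,c}  A: {a,c}
pass 3: done
  S: {a,c}  A: {a,c}

FOLLOW iteration:
seed FOLLOW(S) with $
iter 1:
  A→S S: FOLLOW(S) ⊇ FIRST(S) = {a,c}; new: +{a,c}
  S→a A: FOLLOW(A) ⊇ FOLLOW(S) ⊇ {$,a,c}; new: +{$,a,c}
  S: {$,a,c}  A: {$,a,c}
iter 2: (no change)
  S: {$,a,c}  A: {$,a,c}

FOLLOW(S) = ["$", "a", "c"]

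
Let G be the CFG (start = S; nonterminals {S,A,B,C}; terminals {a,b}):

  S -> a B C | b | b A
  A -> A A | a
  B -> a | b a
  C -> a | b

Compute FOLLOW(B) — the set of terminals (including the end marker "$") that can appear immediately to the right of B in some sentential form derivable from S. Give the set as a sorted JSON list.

Compute FIRST by fixpoint:
iter 1:
  A via A→a: +{a}
  B via B→a: +{a}
  B via B→b a: +{b}
  C via C→a: +{a}
  C via C→b: +{b}
  S via S→a B C: +{a}
  S via S→b: +{b}
  FIRST[S]={a,b}  FIRST[A]={a}  FIRST[B]={a,b}  FIRST[C]={a,b}
iter 2: done
  FIRST[S]={a,b}  FIRST[A]={a}  FIRST[B]={a,b}  FIRST[C]={a,b}

Compute FOLLOW by fixpoint:
seed FOLLOW(S) with $
[1]
  A→A A: FOLLOW(A) ⊇ FIRST(A) = {a}; new: +{a}
  S→a B C: FOLLOW(B) ⊇ FIRST(C) = {a,b}; new: +{a,b}
  S→a B C: FOLLOW(C) ⊇ FOLLOW(S) ⊇ {$}; new: +{$}
  S→b A: FOLLOW(A) ⊇ FOLLOW(S) ⊇ {$}; new: +{$}
  FOLLOW(S)={$}  FOLLOW(A)={$,a}  FOLLOW(B)={a,b}  FOLLOW(C)={$}
[2] (stable)
  FOLLOW(S)={$}  FOLLOW(A)={$,a}  FOLLOW(B)={a,b}  FOLLOW(C)={$}

FOLLOW(B) = ["a", "b"]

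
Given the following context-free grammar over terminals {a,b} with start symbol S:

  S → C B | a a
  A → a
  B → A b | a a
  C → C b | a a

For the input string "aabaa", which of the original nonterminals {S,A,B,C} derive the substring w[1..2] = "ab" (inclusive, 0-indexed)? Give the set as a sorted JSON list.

Convert to CNF:
  S -> C B | T1 T1
  A -> a
  B -> A T0 | T1 T1
  C -> C T0 | T1 T1
  T0 -> b
  T1 -> a

Fill CYK table bottom-up, restricted to cells inside w[1..2]:
  [1..1]={A,T1}  "a"  orig:{A}
  [2..2]={T0}  "b"  orig:{}
  [1..2]={B}  "ab"

Original NTs in T[1,2] deriving "ab": ["B"]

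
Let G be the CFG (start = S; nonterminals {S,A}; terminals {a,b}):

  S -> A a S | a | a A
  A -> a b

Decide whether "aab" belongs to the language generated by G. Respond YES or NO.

Convert to CNF:
  S -> A X2 | T0 A | a
  A -> T0 T1
  T0 -> a
  T1 -> b
  X2 -> T0 S

Fill CYK table bottom-up:
  [0..0]={S,T0}  "a"  orig:{S}
  [1..1]={S,T0}  "a"  orig:{S}
  [2..2]={T1}  "b"  orig:{}
  [0..1]={X2}  "aa"  orig:{}
  [1..2]={A}  "ab"
  [0..2]={S}  "aab"

S ∈ T[0,2] ⇒ YES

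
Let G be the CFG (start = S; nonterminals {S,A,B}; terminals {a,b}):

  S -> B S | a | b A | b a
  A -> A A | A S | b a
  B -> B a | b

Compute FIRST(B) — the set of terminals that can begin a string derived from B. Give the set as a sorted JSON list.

FIRST iteration:
[1]
  A via A→b a: +{b}
  B via B→b: +{b}
  S via S→B S: +{b}
  S via S→a: +{a}
  FIRST[S]={a,b}  FIRST[A]={b}  FIRST[B]={b}
[2] — fixpoint
  FIRST[S]={a,b}  FIRST[A]={b}  FIRST[B]={b}

FIRST(B) = ["b"]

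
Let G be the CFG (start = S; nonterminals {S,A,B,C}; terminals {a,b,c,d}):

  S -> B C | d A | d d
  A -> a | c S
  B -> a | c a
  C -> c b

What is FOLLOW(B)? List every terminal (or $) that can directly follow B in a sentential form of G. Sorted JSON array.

FIRST sets, iterate to fixpoint:
pass 1:
  A via A→a: +{a}
  A via A→c S: +{c}
  B via B→a: +{a}
  B via B→c a: +{c}
  C via C→c b: +{c}
  S via S→B C: +{a,c}
  S via S→d A: +{d}
  S: {a,c,d}  A: {a,c}  B: {a,c}  C: {c}
pass 2: (stable)
  S: {a,c,d}  A: {a,c}  B: {a,c}  C: {c}

FOLLOW sets:
seed FOLLOW(S) with $
[1]
  S→B C: FOLLOW(B) ⊇ FIRST(C) = {c}; new: +{c}
  S→B C: FOLLOW(C) ⊇ FOLLOW(S) ⊇ {$}; new: +{$}
  S→d A: FOLLOW(A) ⊇ FOLLOW(S) ⊇ {$}; new: +{$}
  FOLLOW[S]={$}  FOLLOW[A]={$}  FOLLOW[B]={c}  FOLLOW[C]={$}
[2] done
  FOLLOW[S]={$}  FOLLOW[A]={$}  FOLLOW[B]={c}  FOLLOW[C]={$}

FOLLOW(B) = ["c"]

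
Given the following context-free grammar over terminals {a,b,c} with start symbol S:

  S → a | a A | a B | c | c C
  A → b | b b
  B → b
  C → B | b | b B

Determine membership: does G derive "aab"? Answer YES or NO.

Convert to CNF:
  S -> T1 A | T1 B | T2 C | a | c
  A -> T0 T0 | b
  B -> b
  C -> T0 B | b
  T0 -> b
  T1 -> a
  T2 -> c

CYK table (by increasing span):
  cell(0,0) a: {S,T1}  orig:{S}
  cell(1,1) a: {S,T1}  orig:{S}
  cell(2,2) b: {A,B,C,T0}  orig:{A,B,C}
  cell(0,1) aa: ∅
  cell(1,2) ab: {S}
  cell(0,2) aab: ∅

S ∉ T[0,2] ⇒ NO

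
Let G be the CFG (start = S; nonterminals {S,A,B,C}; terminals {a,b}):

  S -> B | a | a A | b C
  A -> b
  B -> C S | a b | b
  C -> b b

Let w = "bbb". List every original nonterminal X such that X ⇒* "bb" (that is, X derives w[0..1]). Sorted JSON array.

CNF form of G:
  S -> C S | T0 A | T0 T1 | T1 C | a | b
  A -> b
  B -> C S | T0 T1 | b
  C -> T1 T1
  T0 -> a
  T1 -> b

CYK table (by increasing span), restricted to cells inside w[0..1]:
  [0..0]={A,B,S,T1}  "b"  orig:{A,B,S}
  [1..1]={A,B,S,T1}  "b"  orig:{A,B,S}
  [0..1]={C}  "bb"

Original NTs in T[0,1] deriving "bb": ["C"]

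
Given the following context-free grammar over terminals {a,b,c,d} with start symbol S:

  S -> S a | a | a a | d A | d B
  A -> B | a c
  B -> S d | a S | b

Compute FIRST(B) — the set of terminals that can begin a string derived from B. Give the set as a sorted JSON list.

FIRST sets, iterate to fixpoint:
[1]
  A via A→a c: +{a}
  B via B→a S: +{a}
  B via B→b: +{b}
  S via S→a: +{a}
  S via S→d A: +{d}
  FIRST(S)={a,d}  FIRST(A)={a}  FIRST(B)={a,b}
[2]
  A via A→B: +{b}
  B via B→S d: +{d}
  FIRST(S)={a,d}  FIRST(A)={a,b}  FIRST(B)={a,b,d}
[3]
  A via A→B: +{d}
  FIRST(S)={a,d}  FIRST(A)={a,b,d}  FIRST(B)={a,b,d}
[4] (no change)
  FIRST(S)={a,d}  FIRST(A)={a,b,d}  FIRST(B)={a,b,d}

FIRST(B) = ["a", "b", "d"]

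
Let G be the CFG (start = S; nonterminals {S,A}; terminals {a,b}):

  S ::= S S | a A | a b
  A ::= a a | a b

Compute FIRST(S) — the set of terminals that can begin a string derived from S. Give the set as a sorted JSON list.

FIRST iteration:
pass 1:
  A via A→a a: +{a}
  S via S→a A: +{a}
  FIRST[S]={a}  FIRST[A]={a}
pass 2: — fixpoint
  FIRST[S]={a}  FIRST[A]={a}

FIRST(S) = ["a"]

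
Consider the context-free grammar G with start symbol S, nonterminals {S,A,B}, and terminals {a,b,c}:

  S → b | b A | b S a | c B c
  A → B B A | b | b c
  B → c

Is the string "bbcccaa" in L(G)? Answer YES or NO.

Convert to CNF:
  S -> T0 A | T0 X4 | T1 X5 | b
  A -> B X3 | T0 T1 | b
  B -> c
  T0 -> b
  T1 -> c
  T2 -> a
  X3 -> B A
  X4 -> S T2
  X5 -> B T1

CYK table (by increasing span):
  cell(0,0) b: {A,S,T0}  orig:{A,S}
  cell(1,1) b: {A,S,T0}  orig:{A,S}
  cell(2,2) c: {B,T1}  orig:{B}
  cell(3,3) c: {B,T1}  orig:{B}
  cell(4,4) c: {B,T1}  orig:{B}
  cell(5,5) a: {T2}  orig:{}
  cell(6,6) a: {T2}  orig:{}
  cell(0,1) bb: {S}
  cell(1,2) bc: {A}
  cell(2,3) cc: {X5}  orig:{}
  cell(3,4) cc: {X5}  orig:{}
  cell(4,5) ca: ∅
  cell(5,6) aa: ∅
  cell(0,2) bbc: {S}
  cell(1,3) bcc: ∅
  cell(2,4) ccc: {S}
  cell(3,5) cca: ∅
  cell(4,6) caa: ∅
  cell(0,3) bbcc: ∅
  cell(1,4) bccc: ∅
  cell(2,5) ccca: {X4}  orig:{}
  cell(3,6) ccaa: ∅
  cell(0,4) bbccc: ∅
  cell(1,5) bccca: {S}
  cell(2,6) cccaa: ∅
  cell(0,5) bbccca: ∅
  cell(1,6) bcccaa: {X4}  orig:{}
  cell(0,6) bbcccaa: {S}

S ∈ T[0,6] ⇒ YES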